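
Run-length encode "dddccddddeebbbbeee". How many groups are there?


Input: dddccddddeebbbbeee
Scanning for consecutive runs:
  Group 1: 'd' x 3 (positions 0-2)
  Group 2: 'c' x 2 (positions 3-4)
  Group 3: 'd' x 4 (positions 5-8)
  Group 4: 'e' x 2 (positions 9-10)
  Group 5: 'b' x 4 (positions 11-14)
  Group 6: 'e' x 3 (positions 15-17)
Total groups: 6

6


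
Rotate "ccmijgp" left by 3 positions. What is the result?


Input: "ccmijgp", rotate left by 3
First 3 characters: "ccm"
Remaining characters: "ijgp"
Concatenate remaining + first: "ijgp" + "ccm" = "ijgpccm"

ijgpccm


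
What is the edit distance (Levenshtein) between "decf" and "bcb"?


Computing edit distance: "decf" -> "bcb"
DP table:
           b    c    b
      0    1    2    3
  d   1    1    2    3
  e   2    2    2    3
  c   3    3    2    3
  f   4    4    3    3
Edit distance = dp[4][3] = 3

3


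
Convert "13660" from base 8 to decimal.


Input: "13660" in base 8
Positional expansion:
  Digit '1' (value 1) x 8^4 = 4096
  Digit '3' (value 3) x 8^3 = 1536
  Digit '6' (value 6) x 8^2 = 384
  Digit '6' (value 6) x 8^1 = 48
  Digit '0' (value 0) x 8^0 = 0
Sum = 6064

6064


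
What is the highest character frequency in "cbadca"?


Input: cbadca
Character counts:
  'a': 2
  'b': 1
  'c': 2
  'd': 1
Maximum frequency: 2

2


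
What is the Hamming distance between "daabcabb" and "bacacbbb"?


Comparing "daabcabb" and "bacacbbb" position by position:
  Position 0: 'd' vs 'b' => differ
  Position 1: 'a' vs 'a' => same
  Position 2: 'a' vs 'c' => differ
  Position 3: 'b' vs 'a' => differ
  Position 4: 'c' vs 'c' => same
  Position 5: 'a' vs 'b' => differ
  Position 6: 'b' vs 'b' => same
  Position 7: 'b' vs 'b' => same
Total differences (Hamming distance): 4

4


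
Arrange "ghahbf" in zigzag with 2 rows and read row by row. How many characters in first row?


Zigzag "ghahbf" into 2 rows:
Placing characters:
  'g' => row 0
  'h' => row 1
  'a' => row 0
  'h' => row 1
  'b' => row 0
  'f' => row 1
Rows:
  Row 0: "gab"
  Row 1: "hhf"
First row length: 3

3


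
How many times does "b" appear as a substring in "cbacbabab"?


Searching for "b" in "cbacbabab"
Scanning each position:
  Position 0: "c" => no
  Position 1: "b" => MATCH
  Position 2: "a" => no
  Position 3: "c" => no
  Position 4: "b" => MATCH
  Position 5: "a" => no
  Position 6: "b" => MATCH
  Position 7: "a" => no
  Position 8: "b" => MATCH
Total occurrences: 4

4


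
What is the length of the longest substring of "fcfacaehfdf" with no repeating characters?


Input: "fcfacaehfdf"
Sliding window (track last position of each char):
  Position 0 ('f'): window [0,0] length 1 -- new best
  Position 1 ('c'): window [0,1] length 2 -- new best
  Position 2 ('f'): repeat (last at 0), move window start to 1
  Position 2 ('f'): window [1,2] length 2
  Position 3 ('a'): window [1,3] length 3 -- new best
  Position 4 ('c'): repeat (last at 1), move window start to 2
  Position 4 ('c'): window [2,4] length 3
  Position 5 ('a'): repeat (last at 3), move window start to 4
  Position 5 ('a'): window [4,5] length 2
  Position 6 ('e'): window [4,6] length 3
  Position 7 ('h'): window [4,7] length 4 -- new best
  Position 8 ('f'): window [4,8] length 5 -- new best
  Position 9 ('d'): window [4,9] length 6 -- new best
  Position 10 ('f'): repeat (last at 8), move window start to 9
  Position 10 ('f'): window [9,10] length 2
Longest substring with no repeats: "caehfd" with length 6

6


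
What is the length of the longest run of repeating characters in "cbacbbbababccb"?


Input: "cbacbbbababccb"
Scanning for longest run:
  Position 1 ('b'): new char, reset run to 1
  Position 2 ('a'): new char, reset run to 1
  Position 3 ('c'): new char, reset run to 1
  Position 4 ('b'): new char, reset run to 1
  Position 5 ('b'): continues run of 'b', length=2
  Position 6 ('b'): continues run of 'b', length=3
  Position 7 ('a'): new char, reset run to 1
  Position 8 ('b'): new char, reset run to 1
  Position 9 ('a'): new char, reset run to 1
  Position 10 ('b'): new char, reset run to 1
  Position 11 ('c'): new char, reset run to 1
  Position 12 ('c'): continues run of 'c', length=2
  Position 13 ('b'): new char, reset run to 1
Longest run: 'b' with length 3

3


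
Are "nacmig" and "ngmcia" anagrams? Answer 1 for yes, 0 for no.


Strings: "nacmig", "ngmcia"
Sorted first:  acgimn
Sorted second: acgimn
Sorted forms match => anagrams

1


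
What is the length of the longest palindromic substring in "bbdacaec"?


Input: "bbdacaec"
Checking substrings for palindromes:
  [3:6] "aca" (len 3) => palindrome
  [0:2] "bb" (len 2) => palindrome
Longest palindromic substring: "aca" with length 3

3


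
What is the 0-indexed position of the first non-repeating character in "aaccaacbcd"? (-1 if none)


Input: aaccaacbcd
Character frequencies:
  'a': 4
  'b': 1
  'c': 4
  'd': 1
Scanning left to right for freq == 1:
  Position 0 ('a'): freq=4, skip
  Position 1 ('a'): freq=4, skip
  Position 2 ('c'): freq=4, skip
  Position 3 ('c'): freq=4, skip
  Position 4 ('a'): freq=4, skip
  Position 5 ('a'): freq=4, skip
  Position 6 ('c'): freq=4, skip
  Position 7 ('b'): unique! => answer = 7

7


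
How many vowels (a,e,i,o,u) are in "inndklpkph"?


Input: inndklpkph
Checking each character:
  'i' at position 0: vowel (running total: 1)
  'n' at position 1: consonant
  'n' at position 2: consonant
  'd' at position 3: consonant
  'k' at position 4: consonant
  'l' at position 5: consonant
  'p' at position 6: consonant
  'k' at position 7: consonant
  'p' at position 8: consonant
  'h' at position 9: consonant
Total vowels: 1

1


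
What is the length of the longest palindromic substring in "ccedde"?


Input: "ccedde"
Checking substrings for palindromes:
  [2:6] "edde" (len 4) => palindrome
  [0:2] "cc" (len 2) => palindrome
  [3:5] "dd" (len 2) => palindrome
Longest palindromic substring: "edde" with length 4

4


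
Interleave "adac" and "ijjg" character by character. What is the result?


Interleaving "adac" and "ijjg":
  Position 0: 'a' from first, 'i' from second => "ai"
  Position 1: 'd' from first, 'j' from second => "dj"
  Position 2: 'a' from first, 'j' from second => "aj"
  Position 3: 'c' from first, 'g' from second => "cg"
Result: aidjajcg

aidjajcg


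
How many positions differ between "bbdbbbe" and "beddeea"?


Comparing "bbdbbbe" and "beddeea" position by position:
  Position 0: 'b' vs 'b' => same
  Position 1: 'b' vs 'e' => DIFFER
  Position 2: 'd' vs 'd' => same
  Position 3: 'b' vs 'd' => DIFFER
  Position 4: 'b' vs 'e' => DIFFER
  Position 5: 'b' vs 'e' => DIFFER
  Position 6: 'e' vs 'a' => DIFFER
Positions that differ: 5

5


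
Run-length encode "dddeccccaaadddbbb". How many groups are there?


Input: dddeccccaaadddbbb
Scanning for consecutive runs:
  Group 1: 'd' x 3 (positions 0-2)
  Group 2: 'e' x 1 (positions 3-3)
  Group 3: 'c' x 4 (positions 4-7)
  Group 4: 'a' x 3 (positions 8-10)
  Group 5: 'd' x 3 (positions 11-13)
  Group 6: 'b' x 3 (positions 14-16)
Total groups: 6

6


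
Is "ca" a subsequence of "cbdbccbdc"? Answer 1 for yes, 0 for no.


Check if "ca" is a subsequence of "cbdbccbdc"
Greedy scan:
  Position 0 ('c'): matches sub[0] = 'c'
  Position 1 ('b'): no match needed
  Position 2 ('d'): no match needed
  Position 3 ('b'): no match needed
  Position 4 ('c'): no match needed
  Position 5 ('c'): no match needed
  Position 6 ('b'): no match needed
  Position 7 ('d'): no match needed
  Position 8 ('c'): no match needed
Only matched 1/2 characters => not a subsequence

0


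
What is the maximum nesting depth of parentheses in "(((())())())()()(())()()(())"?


Input: "(((())())())()()(())()()(())"
Tracking depth:
  Position 0 '(': depth becomes 1
  Position 1 '(': depth becomes 2
  Position 2 '(': depth becomes 3
  Position 3 '(': depth becomes 4
  Position 4 ')': depth becomes 3
  Position 5 ')': depth becomes 2
  Position 6 '(': depth becomes 3
  Position 7 ')': depth becomes 2
  Position 8 ')': depth becomes 1
  Position 9 '(': depth becomes 2
  Position 10 ')': depth becomes 1
  Position 11 ')': depth becomes 0
  Position 12 '(': depth becomes 1
  Position 13 ')': depth becomes 0
  Position 14 '(': depth becomes 1
  Position 15 ')': depth becomes 0
  Position 16 '(': depth becomes 1
  Position 17 '(': depth becomes 2
  Position 18 ')': depth becomes 1
  Position 19 ')': depth becomes 0
  Position 20 '(': depth becomes 1
  Position 21 ')': depth becomes 0
  Position 22 '(': depth becomes 1
  Position 23 ')': depth becomes 0
  Position 24 '(': depth becomes 1
  Position 25 '(': depth becomes 2
  Position 26 ')': depth becomes 1
  Position 27 ')': depth becomes 0
Maximum depth reached: 4

4


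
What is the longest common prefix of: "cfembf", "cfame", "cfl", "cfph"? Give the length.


Words: cfembf, cfame, cfl, cfph
  Position 0: all 'c' => match
  Position 1: all 'f' => match
  Position 2: ('e', 'a', 'l', 'p') => mismatch, stop
LCP = "cf" (length 2)

2


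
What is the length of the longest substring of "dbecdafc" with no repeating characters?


Input: "dbecdafc"
Sliding window (track last position of each char):
  Position 0 ('d'): window [0,0] length 1 -- new best
  Position 1 ('b'): window [0,1] length 2 -- new best
  Position 2 ('e'): window [0,2] length 3 -- new best
  Position 3 ('c'): window [0,3] length 4 -- new best
  Position 4 ('d'): repeat (last at 0), move window start to 1
  Position 4 ('d'): window [1,4] length 4
  Position 5 ('a'): window [1,5] length 5 -- new best
  Position 6 ('f'): window [1,6] length 6 -- new best
  Position 7 ('c'): repeat (last at 3), move window start to 4
  Position 7 ('c'): window [4,7] length 4
Longest substring with no repeats: "becdaf" with length 6

6


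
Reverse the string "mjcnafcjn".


Input: mjcnafcjn
Reading characters right to left:
  Position 8: 'n'
  Position 7: 'j'
  Position 6: 'c'
  Position 5: 'f'
  Position 4: 'a'
  Position 3: 'n'
  Position 2: 'c'
  Position 1: 'j'
  Position 0: 'm'
Reversed: njcfancjm

njcfancjm


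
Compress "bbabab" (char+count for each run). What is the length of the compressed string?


Input: bbabab
Runs:
  'b' x 2 => "b2"
  'a' x 1 => "a1"
  'b' x 1 => "b1"
  'a' x 1 => "a1"
  'b' x 1 => "b1"
Compressed: "b2a1b1a1b1"
Compressed length: 10

10


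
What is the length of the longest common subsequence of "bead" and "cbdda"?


LCS of "bead" and "cbdda"
DP table:
           c    b    d    d    a
      0    0    0    0    0    0
  b   0    0    1    1    1    1
  e   0    0    1    1    1    1
  a   0    0    1    1    1    2
  d   0    0    1    2    2    2
LCS length = dp[4][5] = 2

2


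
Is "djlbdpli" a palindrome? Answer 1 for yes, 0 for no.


Input: djlbdpli
Reversed: ilpdbljd
  Compare pos 0 ('d') with pos 7 ('i'): MISMATCH
  Compare pos 1 ('j') with pos 6 ('l'): MISMATCH
  Compare pos 2 ('l') with pos 5 ('p'): MISMATCH
  Compare pos 3 ('b') with pos 4 ('d'): MISMATCH
Result: not a palindrome

0


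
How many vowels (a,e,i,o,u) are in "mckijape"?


Input: mckijape
Checking each character:
  'm' at position 0: consonant
  'c' at position 1: consonant
  'k' at position 2: consonant
  'i' at position 3: vowel (running total: 1)
  'j' at position 4: consonant
  'a' at position 5: vowel (running total: 2)
  'p' at position 6: consonant
  'e' at position 7: vowel (running total: 3)
Total vowels: 3

3


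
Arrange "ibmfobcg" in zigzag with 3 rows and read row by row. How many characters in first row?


Zigzag "ibmfobcg" into 3 rows:
Placing characters:
  'i' => row 0
  'b' => row 1
  'm' => row 2
  'f' => row 1
  'o' => row 0
  'b' => row 1
  'c' => row 2
  'g' => row 1
Rows:
  Row 0: "io"
  Row 1: "bfbg"
  Row 2: "mc"
First row length: 2

2


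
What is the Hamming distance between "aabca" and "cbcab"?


Comparing "aabca" and "cbcab" position by position:
  Position 0: 'a' vs 'c' => differ
  Position 1: 'a' vs 'b' => differ
  Position 2: 'b' vs 'c' => differ
  Position 3: 'c' vs 'a' => differ
  Position 4: 'a' vs 'b' => differ
Total differences (Hamming distance): 5

5


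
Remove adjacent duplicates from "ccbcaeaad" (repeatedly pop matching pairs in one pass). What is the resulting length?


Input: ccbcaeaad
Stack-based adjacent duplicate removal:
  Read 'c': push. Stack: c
  Read 'c': matches stack top 'c' => pop. Stack: (empty)
  Read 'b': push. Stack: b
  Read 'c': push. Stack: bc
  Read 'a': push. Stack: bca
  Read 'e': push. Stack: bcae
  Read 'a': push. Stack: bcaea
  Read 'a': matches stack top 'a' => pop. Stack: bcae
  Read 'd': push. Stack: bcaed
Final stack: "bcaed" (length 5)

5


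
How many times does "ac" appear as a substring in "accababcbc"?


Searching for "ac" in "accababcbc"
Scanning each position:
  Position 0: "ac" => MATCH
  Position 1: "cc" => no
  Position 2: "ca" => no
  Position 3: "ab" => no
  Position 4: "ba" => no
  Position 5: "ab" => no
  Position 6: "bc" => no
  Position 7: "cb" => no
  Position 8: "bc" => no
Total occurrences: 1

1


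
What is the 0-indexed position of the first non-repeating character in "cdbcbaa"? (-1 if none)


Input: cdbcbaa
Character frequencies:
  'a': 2
  'b': 2
  'c': 2
  'd': 1
Scanning left to right for freq == 1:
  Position 0 ('c'): freq=2, skip
  Position 1 ('d'): unique! => answer = 1

1


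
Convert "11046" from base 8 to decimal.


Input: "11046" in base 8
Positional expansion:
  Digit '1' (value 1) x 8^4 = 4096
  Digit '1' (value 1) x 8^3 = 512
  Digit '0' (value 0) x 8^2 = 0
  Digit '4' (value 4) x 8^1 = 32
  Digit '6' (value 6) x 8^0 = 6
Sum = 4646

4646


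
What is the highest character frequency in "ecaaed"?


Input: ecaaed
Character counts:
  'a': 2
  'c': 1
  'd': 1
  'e': 2
Maximum frequency: 2

2


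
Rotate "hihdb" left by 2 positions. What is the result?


Input: "hihdb", rotate left by 2
First 2 characters: "hi"
Remaining characters: "hdb"
Concatenate remaining + first: "hdb" + "hi" = "hdbhi"

hdbhi


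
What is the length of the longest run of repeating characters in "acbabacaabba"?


Input: "acbabacaabba"
Scanning for longest run:
  Position 1 ('c'): new char, reset run to 1
  Position 2 ('b'): new char, reset run to 1
  Position 3 ('a'): new char, reset run to 1
  Position 4 ('b'): new char, reset run to 1
  Position 5 ('a'): new char, reset run to 1
  Position 6 ('c'): new char, reset run to 1
  Position 7 ('a'): new char, reset run to 1
  Position 8 ('a'): continues run of 'a', length=2
  Position 9 ('b'): new char, reset run to 1
  Position 10 ('b'): continues run of 'b', length=2
  Position 11 ('a'): new char, reset run to 1
Longest run: 'a' with length 2

2


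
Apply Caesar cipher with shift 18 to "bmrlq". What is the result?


Caesar cipher: shift "bmrlq" by 18
  'b' (pos 1) + 18 = pos 19 = 't'
  'm' (pos 12) + 18 = pos 4 = 'e'
  'r' (pos 17) + 18 = pos 9 = 'j'
  'l' (pos 11) + 18 = pos 3 = 'd'
  'q' (pos 16) + 18 = pos 8 = 'i'
Result: tejdi

tejdi


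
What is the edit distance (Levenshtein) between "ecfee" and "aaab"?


Computing edit distance: "ecfee" -> "aaab"
DP table:
           a    a    a    b
      0    1    2    3    4
  e   1    1    2    3    4
  c   2    2    2    3    4
  f   3    3    3    3    4
  e   4    4    4    4    4
  e   5    5    5    5    5
Edit distance = dp[5][4] = 5

5


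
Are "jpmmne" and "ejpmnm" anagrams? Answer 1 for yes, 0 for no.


Strings: "jpmmne", "ejpmnm"
Sorted first:  ejmmnp
Sorted second: ejmmnp
Sorted forms match => anagrams

1


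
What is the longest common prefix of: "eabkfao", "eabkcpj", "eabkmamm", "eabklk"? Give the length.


Words: eabkfao, eabkcpj, eabkmamm, eabklk
  Position 0: all 'e' => match
  Position 1: all 'a' => match
  Position 2: all 'b' => match
  Position 3: all 'k' => match
  Position 4: ('f', 'c', 'm', 'l') => mismatch, stop
LCP = "eabk" (length 4)

4


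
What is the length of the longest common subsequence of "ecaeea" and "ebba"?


LCS of "ecaeea" and "ebba"
DP table:
           e    b    b    a
      0    0    0    0    0
  e   0    1    1    1    1
  c   0    1    1    1    1
  a   0    1    1    1    2
  e   0    1    1    1    2
  e   0    1    1    1    2
  a   0    1    1    1    2
LCS length = dp[6][4] = 2

2


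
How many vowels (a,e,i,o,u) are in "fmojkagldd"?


Input: fmojkagldd
Checking each character:
  'f' at position 0: consonant
  'm' at position 1: consonant
  'o' at position 2: vowel (running total: 1)
  'j' at position 3: consonant
  'k' at position 4: consonant
  'a' at position 5: vowel (running total: 2)
  'g' at position 6: consonant
  'l' at position 7: consonant
  'd' at position 8: consonant
  'd' at position 9: consonant
Total vowels: 2

2


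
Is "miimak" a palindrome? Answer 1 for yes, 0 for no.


Input: miimak
Reversed: kamiim
  Compare pos 0 ('m') with pos 5 ('k'): MISMATCH
  Compare pos 1 ('i') with pos 4 ('a'): MISMATCH
  Compare pos 2 ('i') with pos 3 ('m'): MISMATCH
Result: not a palindrome

0


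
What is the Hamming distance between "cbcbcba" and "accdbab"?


Comparing "cbcbcba" and "accdbab" position by position:
  Position 0: 'c' vs 'a' => differ
  Position 1: 'b' vs 'c' => differ
  Position 2: 'c' vs 'c' => same
  Position 3: 'b' vs 'd' => differ
  Position 4: 'c' vs 'b' => differ
  Position 5: 'b' vs 'a' => differ
  Position 6: 'a' vs 'b' => differ
Total differences (Hamming distance): 6

6


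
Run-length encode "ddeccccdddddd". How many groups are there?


Input: ddeccccdddddd
Scanning for consecutive runs:
  Group 1: 'd' x 2 (positions 0-1)
  Group 2: 'e' x 1 (positions 2-2)
  Group 3: 'c' x 4 (positions 3-6)
  Group 4: 'd' x 6 (positions 7-12)
Total groups: 4

4


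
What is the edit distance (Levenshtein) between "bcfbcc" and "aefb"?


Computing edit distance: "bcfbcc" -> "aefb"
DP table:
           a    e    f    b
      0    1    2    3    4
  b   1    1    2    3    3
  c   2    2    2    3    4
  f   3    3    3    2    3
  b   4    4    4    3    2
  c   5    5    5    4    3
  c   6    6    6    5    4
Edit distance = dp[6][4] = 4

4


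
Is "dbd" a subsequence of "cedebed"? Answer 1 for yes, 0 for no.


Check if "dbd" is a subsequence of "cedebed"
Greedy scan:
  Position 0 ('c'): no match needed
  Position 1 ('e'): no match needed
  Position 2 ('d'): matches sub[0] = 'd'
  Position 3 ('e'): no match needed
  Position 4 ('b'): matches sub[1] = 'b'
  Position 5 ('e'): no match needed
  Position 6 ('d'): matches sub[2] = 'd'
All 3 characters matched => is a subsequence

1


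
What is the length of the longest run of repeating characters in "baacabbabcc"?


Input: "baacabbabcc"
Scanning for longest run:
  Position 1 ('a'): new char, reset run to 1
  Position 2 ('a'): continues run of 'a', length=2
  Position 3 ('c'): new char, reset run to 1
  Position 4 ('a'): new char, reset run to 1
  Position 5 ('b'): new char, reset run to 1
  Position 6 ('b'): continues run of 'b', length=2
  Position 7 ('a'): new char, reset run to 1
  Position 8 ('b'): new char, reset run to 1
  Position 9 ('c'): new char, reset run to 1
  Position 10 ('c'): continues run of 'c', length=2
Longest run: 'a' with length 2

2


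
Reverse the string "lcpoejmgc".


Input: lcpoejmgc
Reading characters right to left:
  Position 8: 'c'
  Position 7: 'g'
  Position 6: 'm'
  Position 5: 'j'
  Position 4: 'e'
  Position 3: 'o'
  Position 2: 'p'
  Position 1: 'c'
  Position 0: 'l'
Reversed: cgmjeopcl

cgmjeopcl


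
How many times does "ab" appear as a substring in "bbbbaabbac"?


Searching for "ab" in "bbbbaabbac"
Scanning each position:
  Position 0: "bb" => no
  Position 1: "bb" => no
  Position 2: "bb" => no
  Position 3: "ba" => no
  Position 4: "aa" => no
  Position 5: "ab" => MATCH
  Position 6: "bb" => no
  Position 7: "ba" => no
  Position 8: "ac" => no
Total occurrences: 1

1


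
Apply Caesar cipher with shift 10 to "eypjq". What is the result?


Caesar cipher: shift "eypjq" by 10
  'e' (pos 4) + 10 = pos 14 = 'o'
  'y' (pos 24) + 10 = pos 8 = 'i'
  'p' (pos 15) + 10 = pos 25 = 'z'
  'j' (pos 9) + 10 = pos 19 = 't'
  'q' (pos 16) + 10 = pos 0 = 'a'
Result: oizta

oizta


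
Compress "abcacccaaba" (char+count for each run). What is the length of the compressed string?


Input: abcacccaaba
Runs:
  'a' x 1 => "a1"
  'b' x 1 => "b1"
  'c' x 1 => "c1"
  'a' x 1 => "a1"
  'c' x 3 => "c3"
  'a' x 2 => "a2"
  'b' x 1 => "b1"
  'a' x 1 => "a1"
Compressed: "a1b1c1a1c3a2b1a1"
Compressed length: 16

16


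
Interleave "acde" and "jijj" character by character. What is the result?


Interleaving "acde" and "jijj":
  Position 0: 'a' from first, 'j' from second => "aj"
  Position 1: 'c' from first, 'i' from second => "ci"
  Position 2: 'd' from first, 'j' from second => "dj"
  Position 3: 'e' from first, 'j' from second => "ej"
Result: ajcidjej

ajcidjej


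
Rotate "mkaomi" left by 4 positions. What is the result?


Input: "mkaomi", rotate left by 4
First 4 characters: "mkao"
Remaining characters: "mi"
Concatenate remaining + first: "mi" + "mkao" = "mimkao"

mimkao


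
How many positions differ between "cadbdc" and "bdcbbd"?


Comparing "cadbdc" and "bdcbbd" position by position:
  Position 0: 'c' vs 'b' => DIFFER
  Position 1: 'a' vs 'd' => DIFFER
  Position 2: 'd' vs 'c' => DIFFER
  Position 3: 'b' vs 'b' => same
  Position 4: 'd' vs 'b' => DIFFER
  Position 5: 'c' vs 'd' => DIFFER
Positions that differ: 5

5


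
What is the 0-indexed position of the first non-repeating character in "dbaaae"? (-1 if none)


Input: dbaaae
Character frequencies:
  'a': 3
  'b': 1
  'd': 1
  'e': 1
Scanning left to right for freq == 1:
  Position 0 ('d'): unique! => answer = 0

0


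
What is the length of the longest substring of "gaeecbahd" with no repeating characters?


Input: "gaeecbahd"
Sliding window (track last position of each char):
  Position 0 ('g'): window [0,0] length 1 -- new best
  Position 1 ('a'): window [0,1] length 2 -- new best
  Position 2 ('e'): window [0,2] length 3 -- new best
  Position 3 ('e'): repeat (last at 2), move window start to 3
  Position 3 ('e'): window [3,3] length 1
  Position 4 ('c'): window [3,4] length 2
  Position 5 ('b'): window [3,5] length 3
  Position 6 ('a'): window [3,6] length 4 -- new best
  Position 7 ('h'): window [3,7] length 5 -- new best
  Position 8 ('d'): window [3,8] length 6 -- new best
Longest substring with no repeats: "ecbahd" with length 6

6


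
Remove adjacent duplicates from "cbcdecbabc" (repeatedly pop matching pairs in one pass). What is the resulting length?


Input: cbcdecbabc
Stack-based adjacent duplicate removal:
  Read 'c': push. Stack: c
  Read 'b': push. Stack: cb
  Read 'c': push. Stack: cbc
  Read 'd': push. Stack: cbcd
  Read 'e': push. Stack: cbcde
  Read 'c': push. Stack: cbcdec
  Read 'b': push. Stack: cbcdecb
  Read 'a': push. Stack: cbcdecba
  Read 'b': push. Stack: cbcdecbab
  Read 'c': push. Stack: cbcdecbabc
Final stack: "cbcdecbabc" (length 10)

10


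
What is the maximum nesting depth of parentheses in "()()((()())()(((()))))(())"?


Input: "()()((()())()(((()))))(())"
Tracking depth:
  Position 0 '(': depth becomes 1
  Position 1 ')': depth becomes 0
  Position 2 '(': depth becomes 1
  Position 3 ')': depth becomes 0
  Position 4 '(': depth becomes 1
  Position 5 '(': depth becomes 2
  Position 6 '(': depth becomes 3
  Position 7 ')': depth becomes 2
  Position 8 '(': depth becomes 3
  Position 9 ')': depth becomes 2
  Position 10 ')': depth becomes 1
  Position 11 '(': depth becomes 2
  Position 12 ')': depth becomes 1
  Position 13 '(': depth becomes 2
  Position 14 '(': depth becomes 3
  Position 15 '(': depth becomes 4
  Position 16 '(': depth becomes 5
  Position 17 ')': depth becomes 4
  Position 18 ')': depth becomes 3
  Position 19 ')': depth becomes 2
  Position 20 ')': depth becomes 1
  Position 21 ')': depth becomes 0
  Position 22 '(': depth becomes 1
  Position 23 '(': depth becomes 2
  Position 24 ')': depth becomes 1
  Position 25 ')': depth becomes 0
Maximum depth reached: 5

5


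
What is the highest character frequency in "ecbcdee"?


Input: ecbcdee
Character counts:
  'b': 1
  'c': 2
  'd': 1
  'e': 3
Maximum frequency: 3

3


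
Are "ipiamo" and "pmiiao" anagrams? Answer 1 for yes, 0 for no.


Strings: "ipiamo", "pmiiao"
Sorted first:  aiimop
Sorted second: aiimop
Sorted forms match => anagrams

1


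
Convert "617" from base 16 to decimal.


Input: "617" in base 16
Positional expansion:
  Digit '6' (value 6) x 16^2 = 1536
  Digit '1' (value 1) x 16^1 = 16
  Digit '7' (value 7) x 16^0 = 7
Sum = 1559

1559


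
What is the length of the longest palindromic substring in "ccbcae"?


Input: "ccbcae"
Checking substrings for palindromes:
  [1:4] "cbc" (len 3) => palindrome
  [0:2] "cc" (len 2) => palindrome
Longest palindromic substring: "cbc" with length 3

3


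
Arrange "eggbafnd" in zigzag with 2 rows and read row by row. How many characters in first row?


Zigzag "eggbafnd" into 2 rows:
Placing characters:
  'e' => row 0
  'g' => row 1
  'g' => row 0
  'b' => row 1
  'a' => row 0
  'f' => row 1
  'n' => row 0
  'd' => row 1
Rows:
  Row 0: "egan"
  Row 1: "gbfd"
First row length: 4

4


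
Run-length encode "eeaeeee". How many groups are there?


Input: eeaeeee
Scanning for consecutive runs:
  Group 1: 'e' x 2 (positions 0-1)
  Group 2: 'a' x 1 (positions 2-2)
  Group 3: 'e' x 4 (positions 3-6)
Total groups: 3

3


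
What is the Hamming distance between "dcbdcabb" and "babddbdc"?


Comparing "dcbdcabb" and "babddbdc" position by position:
  Position 0: 'd' vs 'b' => differ
  Position 1: 'c' vs 'a' => differ
  Position 2: 'b' vs 'b' => same
  Position 3: 'd' vs 'd' => same
  Position 4: 'c' vs 'd' => differ
  Position 5: 'a' vs 'b' => differ
  Position 6: 'b' vs 'd' => differ
  Position 7: 'b' vs 'c' => differ
Total differences (Hamming distance): 6

6


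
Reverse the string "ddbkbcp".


Input: ddbkbcp
Reading characters right to left:
  Position 6: 'p'
  Position 5: 'c'
  Position 4: 'b'
  Position 3: 'k'
  Position 2: 'b'
  Position 1: 'd'
  Position 0: 'd'
Reversed: pcbkbdd

pcbkbdd


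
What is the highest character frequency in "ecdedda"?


Input: ecdedda
Character counts:
  'a': 1
  'c': 1
  'd': 3
  'e': 2
Maximum frequency: 3

3


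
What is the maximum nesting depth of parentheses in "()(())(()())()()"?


Input: "()(())(()())()()"
Tracking depth:
  Position 0 '(': depth becomes 1
  Position 1 ')': depth becomes 0
  Position 2 '(': depth becomes 1
  Position 3 '(': depth becomes 2
  Position 4 ')': depth becomes 1
  Position 5 ')': depth becomes 0
  Position 6 '(': depth becomes 1
  Position 7 '(': depth becomes 2
  Position 8 ')': depth becomes 1
  Position 9 '(': depth becomes 2
  Position 10 ')': depth becomes 1
  Position 11 ')': depth becomes 0
  Position 12 '(': depth becomes 1
  Position 13 ')': depth becomes 0
  Position 14 '(': depth becomes 1
  Position 15 ')': depth becomes 0
Maximum depth reached: 2

2


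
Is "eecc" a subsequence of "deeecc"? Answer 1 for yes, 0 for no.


Check if "eecc" is a subsequence of "deeecc"
Greedy scan:
  Position 0 ('d'): no match needed
  Position 1 ('e'): matches sub[0] = 'e'
  Position 2 ('e'): matches sub[1] = 'e'
  Position 3 ('e'): no match needed
  Position 4 ('c'): matches sub[2] = 'c'
  Position 5 ('c'): matches sub[3] = 'c'
All 4 characters matched => is a subsequence

1


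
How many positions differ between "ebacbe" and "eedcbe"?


Comparing "ebacbe" and "eedcbe" position by position:
  Position 0: 'e' vs 'e' => same
  Position 1: 'b' vs 'e' => DIFFER
  Position 2: 'a' vs 'd' => DIFFER
  Position 3: 'c' vs 'c' => same
  Position 4: 'b' vs 'b' => same
  Position 5: 'e' vs 'e' => same
Positions that differ: 2

2


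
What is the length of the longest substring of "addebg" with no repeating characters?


Input: "addebg"
Sliding window (track last position of each char):
  Position 0 ('a'): window [0,0] length 1 -- new best
  Position 1 ('d'): window [0,1] length 2 -- new best
  Position 2 ('d'): repeat (last at 1), move window start to 2
  Position 2 ('d'): window [2,2] length 1
  Position 3 ('e'): window [2,3] length 2
  Position 4 ('b'): window [2,4] length 3 -- new best
  Position 5 ('g'): window [2,5] length 4 -- new best
Longest substring with no repeats: "debg" with length 4

4


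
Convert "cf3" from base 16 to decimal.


Input: "cf3" in base 16
Positional expansion:
  Digit 'c' (value 12) x 16^2 = 3072
  Digit 'f' (value 15) x 16^1 = 240
  Digit '3' (value 3) x 16^0 = 3
Sum = 3315

3315


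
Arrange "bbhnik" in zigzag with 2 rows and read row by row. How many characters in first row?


Zigzag "bbhnik" into 2 rows:
Placing characters:
  'b' => row 0
  'b' => row 1
  'h' => row 0
  'n' => row 1
  'i' => row 0
  'k' => row 1
Rows:
  Row 0: "bhi"
  Row 1: "bnk"
First row length: 3

3


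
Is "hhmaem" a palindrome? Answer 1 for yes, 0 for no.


Input: hhmaem
Reversed: meamhh
  Compare pos 0 ('h') with pos 5 ('m'): MISMATCH
  Compare pos 1 ('h') with pos 4 ('e'): MISMATCH
  Compare pos 2 ('m') with pos 3 ('a'): MISMATCH
Result: not a palindrome

0


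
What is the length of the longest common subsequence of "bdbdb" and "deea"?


LCS of "bdbdb" and "deea"
DP table:
           d    e    e    a
      0    0    0    0    0
  b   0    0    0    0    0
  d   0    1    1    1    1
  b   0    1    1    1    1
  d   0    1    1    1    1
  b   0    1    1    1    1
LCS length = dp[5][4] = 1

1


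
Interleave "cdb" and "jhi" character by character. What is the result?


Interleaving "cdb" and "jhi":
  Position 0: 'c' from first, 'j' from second => "cj"
  Position 1: 'd' from first, 'h' from second => "dh"
  Position 2: 'b' from first, 'i' from second => "bi"
Result: cjdhbi

cjdhbi


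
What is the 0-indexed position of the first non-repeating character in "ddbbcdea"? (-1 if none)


Input: ddbbcdea
Character frequencies:
  'a': 1
  'b': 2
  'c': 1
  'd': 3
  'e': 1
Scanning left to right for freq == 1:
  Position 0 ('d'): freq=3, skip
  Position 1 ('d'): freq=3, skip
  Position 2 ('b'): freq=2, skip
  Position 3 ('b'): freq=2, skip
  Position 4 ('c'): unique! => answer = 4

4


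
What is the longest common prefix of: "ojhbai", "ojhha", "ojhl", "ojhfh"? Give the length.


Words: ojhbai, ojhha, ojhl, ojhfh
  Position 0: all 'o' => match
  Position 1: all 'j' => match
  Position 2: all 'h' => match
  Position 3: ('b', 'h', 'l', 'f') => mismatch, stop
LCP = "ojh" (length 3)

3


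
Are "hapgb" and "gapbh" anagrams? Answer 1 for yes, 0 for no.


Strings: "hapgb", "gapbh"
Sorted first:  abghp
Sorted second: abghp
Sorted forms match => anagrams

1


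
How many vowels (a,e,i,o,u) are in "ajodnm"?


Input: ajodnm
Checking each character:
  'a' at position 0: vowel (running total: 1)
  'j' at position 1: consonant
  'o' at position 2: vowel (running total: 2)
  'd' at position 3: consonant
  'n' at position 4: consonant
  'm' at position 5: consonant
Total vowels: 2

2


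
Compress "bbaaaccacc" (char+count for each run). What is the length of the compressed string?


Input: bbaaaccacc
Runs:
  'b' x 2 => "b2"
  'a' x 3 => "a3"
  'c' x 2 => "c2"
  'a' x 1 => "a1"
  'c' x 2 => "c2"
Compressed: "b2a3c2a1c2"
Compressed length: 10

10


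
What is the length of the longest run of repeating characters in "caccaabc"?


Input: "caccaabc"
Scanning for longest run:
  Position 1 ('a'): new char, reset run to 1
  Position 2 ('c'): new char, reset run to 1
  Position 3 ('c'): continues run of 'c', length=2
  Position 4 ('a'): new char, reset run to 1
  Position 5 ('a'): continues run of 'a', length=2
  Position 6 ('b'): new char, reset run to 1
  Position 7 ('c'): new char, reset run to 1
Longest run: 'c' with length 2

2


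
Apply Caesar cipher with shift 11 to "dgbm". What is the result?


Caesar cipher: shift "dgbm" by 11
  'd' (pos 3) + 11 = pos 14 = 'o'
  'g' (pos 6) + 11 = pos 17 = 'r'
  'b' (pos 1) + 11 = pos 12 = 'm'
  'm' (pos 12) + 11 = pos 23 = 'x'
Result: ormx

ormx


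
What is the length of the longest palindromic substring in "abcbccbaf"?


Input: "abcbccbaf"
Checking substrings for palindromes:
  [3:7] "bccb" (len 4) => palindrome
  [1:4] "bcb" (len 3) => palindrome
  [2:5] "cbc" (len 3) => palindrome
  [4:6] "cc" (len 2) => palindrome
Longest palindromic substring: "bccb" with length 4

4


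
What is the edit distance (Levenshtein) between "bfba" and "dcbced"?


Computing edit distance: "bfba" -> "dcbced"
DP table:
           d    c    b    c    e    d
      0    1    2    3    4    5    6
  b   1    1    2    2    3    4    5
  f   2    2    2    3    3    4    5
  b   3    3    3    2    3    4    5
  a   4    4    4    3    3    4    5
Edit distance = dp[4][6] = 5

5


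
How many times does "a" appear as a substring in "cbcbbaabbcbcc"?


Searching for "a" in "cbcbbaabbcbcc"
Scanning each position:
  Position 0: "c" => no
  Position 1: "b" => no
  Position 2: "c" => no
  Position 3: "b" => no
  Position 4: "b" => no
  Position 5: "a" => MATCH
  Position 6: "a" => MATCH
  Position 7: "b" => no
  Position 8: "b" => no
  Position 9: "c" => no
  Position 10: "b" => no
  Position 11: "c" => no
  Position 12: "c" => no
Total occurrences: 2

2


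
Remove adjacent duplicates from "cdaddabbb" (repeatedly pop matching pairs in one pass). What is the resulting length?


Input: cdaddabbb
Stack-based adjacent duplicate removal:
  Read 'c': push. Stack: c
  Read 'd': push. Stack: cd
  Read 'a': push. Stack: cda
  Read 'd': push. Stack: cdad
  Read 'd': matches stack top 'd' => pop. Stack: cda
  Read 'a': matches stack top 'a' => pop. Stack: cd
  Read 'b': push. Stack: cdb
  Read 'b': matches stack top 'b' => pop. Stack: cd
  Read 'b': push. Stack: cdb
Final stack: "cdb" (length 3)

3


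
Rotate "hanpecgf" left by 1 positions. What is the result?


Input: "hanpecgf", rotate left by 1
First 1 characters: "h"
Remaining characters: "anpecgf"
Concatenate remaining + first: "anpecgf" + "h" = "anpecgfh"

anpecgfh


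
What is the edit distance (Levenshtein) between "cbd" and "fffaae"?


Computing edit distance: "cbd" -> "fffaae"
DP table:
           f    f    f    a    a    e
      0    1    2    3    4    5    6
  c   1    1    2    3    4    5    6
  b   2    2    2    3    4    5    6
  d   3    3    3    3    4    5    6
Edit distance = dp[3][6] = 6

6


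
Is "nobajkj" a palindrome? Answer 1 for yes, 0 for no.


Input: nobajkj
Reversed: jkjabon
  Compare pos 0 ('n') with pos 6 ('j'): MISMATCH
  Compare pos 1 ('o') with pos 5 ('k'): MISMATCH
  Compare pos 2 ('b') with pos 4 ('j'): MISMATCH
Result: not a palindrome

0


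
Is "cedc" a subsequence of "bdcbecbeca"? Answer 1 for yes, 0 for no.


Check if "cedc" is a subsequence of "bdcbecbeca"
Greedy scan:
  Position 0 ('b'): no match needed
  Position 1 ('d'): no match needed
  Position 2 ('c'): matches sub[0] = 'c'
  Position 3 ('b'): no match needed
  Position 4 ('e'): matches sub[1] = 'e'
  Position 5 ('c'): no match needed
  Position 6 ('b'): no match needed
  Position 7 ('e'): no match needed
  Position 8 ('c'): no match needed
  Position 9 ('a'): no match needed
Only matched 2/4 characters => not a subsequence

0


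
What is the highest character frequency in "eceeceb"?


Input: eceeceb
Character counts:
  'b': 1
  'c': 2
  'e': 4
Maximum frequency: 4

4


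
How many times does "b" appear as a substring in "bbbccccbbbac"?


Searching for "b" in "bbbccccbbbac"
Scanning each position:
  Position 0: "b" => MATCH
  Position 1: "b" => MATCH
  Position 2: "b" => MATCH
  Position 3: "c" => no
  Position 4: "c" => no
  Position 5: "c" => no
  Position 6: "c" => no
  Position 7: "b" => MATCH
  Position 8: "b" => MATCH
  Position 9: "b" => MATCH
  Position 10: "a" => no
  Position 11: "c" => no
Total occurrences: 6

6


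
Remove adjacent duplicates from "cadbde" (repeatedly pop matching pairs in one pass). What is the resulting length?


Input: cadbde
Stack-based adjacent duplicate removal:
  Read 'c': push. Stack: c
  Read 'a': push. Stack: ca
  Read 'd': push. Stack: cad
  Read 'b': push. Stack: cadb
  Read 'd': push. Stack: cadbd
  Read 'e': push. Stack: cadbde
Final stack: "cadbde" (length 6)

6


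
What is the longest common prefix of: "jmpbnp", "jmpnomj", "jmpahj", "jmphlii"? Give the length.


Words: jmpbnp, jmpnomj, jmpahj, jmphlii
  Position 0: all 'j' => match
  Position 1: all 'm' => match
  Position 2: all 'p' => match
  Position 3: ('b', 'n', 'a', 'h') => mismatch, stop
LCP = "jmp" (length 3)

3


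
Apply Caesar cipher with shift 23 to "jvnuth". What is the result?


Caesar cipher: shift "jvnuth" by 23
  'j' (pos 9) + 23 = pos 6 = 'g'
  'v' (pos 21) + 23 = pos 18 = 's'
  'n' (pos 13) + 23 = pos 10 = 'k'
  'u' (pos 20) + 23 = pos 17 = 'r'
  't' (pos 19) + 23 = pos 16 = 'q'
  'h' (pos 7) + 23 = pos 4 = 'e'
Result: gskrqe

gskrqe


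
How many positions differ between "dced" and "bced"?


Comparing "dced" and "bced" position by position:
  Position 0: 'd' vs 'b' => DIFFER
  Position 1: 'c' vs 'c' => same
  Position 2: 'e' vs 'e' => same
  Position 3: 'd' vs 'd' => same
Positions that differ: 1

1


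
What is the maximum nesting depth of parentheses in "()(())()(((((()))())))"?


Input: "()(())()(((((()))())))"
Tracking depth:
  Position 0 '(': depth becomes 1
  Position 1 ')': depth becomes 0
  Position 2 '(': depth becomes 1
  Position 3 '(': depth becomes 2
  Position 4 ')': depth becomes 1
  Position 5 ')': depth becomes 0
  Position 6 '(': depth becomes 1
  Position 7 ')': depth becomes 0
  Position 8 '(': depth becomes 1
  Position 9 '(': depth becomes 2
  Position 10 '(': depth becomes 3
  Position 11 '(': depth becomes 4
  Position 12 '(': depth becomes 5
  Position 13 '(': depth becomes 6
  Position 14 ')': depth becomes 5
  Position 15 ')': depth becomes 4
  Position 16 ')': depth becomes 3
  Position 17 '(': depth becomes 4
  Position 18 ')': depth becomes 3
  Position 19 ')': depth becomes 2
  Position 20 ')': depth becomes 1
  Position 21 ')': depth becomes 0
Maximum depth reached: 6

6


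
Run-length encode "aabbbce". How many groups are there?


Input: aabbbce
Scanning for consecutive runs:
  Group 1: 'a' x 2 (positions 0-1)
  Group 2: 'b' x 3 (positions 2-4)
  Group 3: 'c' x 1 (positions 5-5)
  Group 4: 'e' x 1 (positions 6-6)
Total groups: 4

4


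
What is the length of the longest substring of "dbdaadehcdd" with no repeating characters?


Input: "dbdaadehcdd"
Sliding window (track last position of each char):
  Position 0 ('d'): window [0,0] length 1 -- new best
  Position 1 ('b'): window [0,1] length 2 -- new best
  Position 2 ('d'): repeat (last at 0), move window start to 1
  Position 2 ('d'): window [1,2] length 2
  Position 3 ('a'): window [1,3] length 3 -- new best
  Position 4 ('a'): repeat (last at 3), move window start to 4
  Position 4 ('a'): window [4,4] length 1
  Position 5 ('d'): window [4,5] length 2
  Position 6 ('e'): window [4,6] length 3
  Position 7 ('h'): window [4,7] length 4 -- new best
  Position 8 ('c'): window [4,8] length 5 -- new best
  Position 9 ('d'): repeat (last at 5), move window start to 6
  Position 9 ('d'): window [6,9] length 4
  Position 10 ('d'): repeat (last at 9), move window start to 10
  Position 10 ('d'): window [10,10] length 1
Longest substring with no repeats: "adehc" with length 5

5


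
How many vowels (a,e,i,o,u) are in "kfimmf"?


Input: kfimmf
Checking each character:
  'k' at position 0: consonant
  'f' at position 1: consonant
  'i' at position 2: vowel (running total: 1)
  'm' at position 3: consonant
  'm' at position 4: consonant
  'f' at position 5: consonant
Total vowels: 1

1


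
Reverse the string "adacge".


Input: adacge
Reading characters right to left:
  Position 5: 'e'
  Position 4: 'g'
  Position 3: 'c'
  Position 2: 'a'
  Position 1: 'd'
  Position 0: 'a'
Reversed: egcada

egcada


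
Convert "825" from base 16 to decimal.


Input: "825" in base 16
Positional expansion:
  Digit '8' (value 8) x 16^2 = 2048
  Digit '2' (value 2) x 16^1 = 32
  Digit '5' (value 5) x 16^0 = 5
Sum = 2085

2085
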